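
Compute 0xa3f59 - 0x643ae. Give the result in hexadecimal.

0x3fbab

Subtract column by column in base 16:
  9-e → b (borrow)
  5-a-1 → a (borrow)
  f-3-1 → b
  3-4 → f (borrow)
  a-6-1 → 3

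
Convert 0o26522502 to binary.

0b10110101010010101000010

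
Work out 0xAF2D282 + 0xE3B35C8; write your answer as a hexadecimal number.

Add column by column in base 16, right to left:
  2+8 = A
  8+C = 4 carry 1
  2+5+1 = 8
  D+3 = 0 carry 1
  2+B+1 = E
  F+3 = 2 carry 1
  A+E+1 = 9 carry 1
  final carry 1

0x192E084A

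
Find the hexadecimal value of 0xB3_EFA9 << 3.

0x59F7D48

3 bits is not a whole number of base-16 digits; in binary: 101100111110111110101001 << 3 = 101100111110111110101001000.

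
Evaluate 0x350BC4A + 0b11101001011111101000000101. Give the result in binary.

0x350BC4A = 0b11010100001011110001001010 in binary.
Add column by column in base 2, right to left:
  0+1 = 1
  1+0 = 1
  0+1 = 1
  1+0 = 1
  0+0 = 0
  0+0 = 0
  1+0 = 1
  0+0 = 0
  0+0 = 0
  0+1 = 1
  1+0 = 1
  1+1 = 0 carry 1
  1+1+1 = 1 carry 1
  1+1+1 = 1 carry 1
  0+1+1 = 0 carry 1
  1+1+1 = 1 carry 1
  0+1+1 = 0 carry 1
  0+0+1 = 1
  0+1 = 1
  0+0 = 0
  1+0 = 1
  0+1 = 1
  1+0 = 1
  0+1 = 1
  1+1 = 0 carry 1
  1+1+1 = 1 carry 1
  final carry 1

0b110111101101011011001001111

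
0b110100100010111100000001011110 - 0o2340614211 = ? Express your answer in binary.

0o2340614211 = 0b10011100000110001100010001001 in binary.
Subtract column by column in base 2:
  0-1 → 1 (borrow)
  1-0-1 → 0
  1-0 → 1
  1-1 → 0
  1-0 → 1
  0-0 → 0
  1-0 → 1
  0-1 → 1 (borrow)
  0-0-1 → 1 (borrow)
  0-0-1 → 1 (borrow)
  0-0-1 → 1 (borrow)
  0-1-1 → 0 (borrow)
  0-1-1 → 0 (borrow)
  0-0-1 → 1 (borrow)
  1-0-1 → 0
  1-0 → 1
  1-1 → 0
  1-1 → 0
  0-0 → 0
  1-0 → 1
  0-0 → 0
  0-0 → 0
  0-0 → 0
  1-1 → 0
  0-1 → 1 (borrow)
  0-1-1 → 0 (borrow)
  1-0-1 → 0
  0-0 → 0
  1-1 → 0
  1-0 → 1

0b100001000010001010011111010101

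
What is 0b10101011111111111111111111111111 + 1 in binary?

0b10101100000000000000000000000000

The trailing 26 digits are 1 (max in base 2), so adding 1 cascades: they roll to 0 and the next digit up increments.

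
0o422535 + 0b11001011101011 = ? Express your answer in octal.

0b11001011101011 = 0o31353 in octal.
Add column by column in base 8, right to left:
  5+3 = 0 carry 1
  3+5+1 = 1 carry 1
  5+3+1 = 1 carry 1
  2+1+1 = 4
  2+3 = 5
  4+0 = 4

0o454110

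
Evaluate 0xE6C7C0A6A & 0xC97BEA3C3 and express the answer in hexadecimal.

AND each hex digit independently (no carries):
  E&C=C, 6&9=0, C&7=4, 7&B=3, C&E=C, 0&A=0, A&3=2, 6&C=4, A&3=2

0xC043C0242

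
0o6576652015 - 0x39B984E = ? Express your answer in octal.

0x39B984E = 0o346714116 in octal.
Subtract column by column in base 8:
  5-6 → 7 (borrow)
  1-1-1 → 7 (borrow)
  0-1-1 → 6 (borrow)
  2-4-1 → 5 (borrow)
  5-1-1 → 3
  6-7 → 7 (borrow)
  6-6-1 → 7 (borrow)
  7-4-1 → 2
  5-3 → 2
  6-0 → 6

0o6227735677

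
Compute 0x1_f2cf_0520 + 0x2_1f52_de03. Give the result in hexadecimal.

0x41221e323

Add column by column in base 16, right to left:
  0+3 = 3
  2+0 = 2
  5+e = 3 carry 1
  0+d+1 = e
  f+2 = 1 carry 1
  c+5+1 = 2 carry 1
  2+f+1 = 2 carry 1
  f+1+1 = 1 carry 1
  1+2+1 = 4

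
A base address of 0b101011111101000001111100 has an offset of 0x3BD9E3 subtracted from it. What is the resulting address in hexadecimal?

0x73F699

0b101011111101000001111100 = 0xAFD07C in hexadecimal.
Subtract column by column in base 16:
  C-3 → 9
  7-E → 9 (borrow)
  0-9-1 → 6 (borrow)
  D-D-1 → F (borrow)
  F-B-1 → 3
  A-3 → 7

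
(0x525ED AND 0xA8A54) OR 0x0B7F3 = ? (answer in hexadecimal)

0xB7F7

0x525ED AND 0xA8A54 = 0x00044.
Then OR with 0x0B7F3.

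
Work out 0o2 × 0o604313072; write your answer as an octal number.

0o1410626164

Multiply each base-8 digit by 2, carrying:
  2×2 = 4 → write 4
  7×2 = 14 → write 6 carry 1
  0×2+1 = 1 → write 1
  3×2 = 6 → write 6
  1×2 = 2 → write 2
  3×2 = 6 → write 6
  4×2 = 8 → write 0 carry 1
  0×2+1 = 1 → write 1
  6×2 = 12 → write 4 carry 1
  remaining carry: 1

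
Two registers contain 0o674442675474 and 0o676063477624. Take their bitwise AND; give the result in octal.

0o674042475424

AND each oct digit independently (no carries):
  6&6=6, 7&7=7, 4&6=4, 4&0=0, 4&6=4, 2&3=2, 6&4=4, 7&7=7, 5&7=5, 4&6=4, 7&2=2, 4&4=4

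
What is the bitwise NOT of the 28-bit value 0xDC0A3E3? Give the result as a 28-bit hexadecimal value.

Each hex digit d becomes F−d:
  D→2, C→3, 0→F, A→5, 3→C, E→1, 3→C

0x23F5C1C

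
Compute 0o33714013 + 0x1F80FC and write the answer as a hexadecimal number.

0x8F1907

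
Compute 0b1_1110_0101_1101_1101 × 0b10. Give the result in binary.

0b111100101110111010

Multiply each base-2 digit by 2, carrying:
  1×2 = 2 → write 0 carry 1
  0×2+1 = 1 → write 1
  1×2 = 2 → write 0 carry 1
  1×2+1 = 3 → write 1 carry 1
  1×2+1 = 3 → write 1 carry 1
  0×2+1 = 1 → write 1
  1×2 = 2 → write 0 carry 1
  1×2+1 = 3 → write 1 carry 1
  1×2+1 = 3 → write 1 carry 1
  0×2+1 = 1 → write 1
  1×2 = 2 → write 0 carry 1
  0×2+1 = 1 → write 1
  0×2 = 0 → write 0
  1×2 = 2 → write 0 carry 1
  1×2+1 = 3 → write 1 carry 1
  1×2+1 = 3 → write 1 carry 1
  1×2+1 = 3 → write 1 carry 1
  remaining carry: 1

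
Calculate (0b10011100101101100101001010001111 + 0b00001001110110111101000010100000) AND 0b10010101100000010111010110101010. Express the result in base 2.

0b10000100100000000010000100101010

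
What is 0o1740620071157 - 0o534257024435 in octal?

Subtract column by column in base 8:
  7-5 → 2
  5-3 → 2
  1-4 → 5 (borrow)
  1-4-1 → 4 (borrow)
  7-2-1 → 4
  0-0 → 0
  0-7 → 1 (borrow)
  2-5-1 → 4 (borrow)
  6-2-1 → 3
  0-4 → 4 (borrow)
  4-3-1 → 0
  7-5 → 2
  1-0 → 1

0o1204341044522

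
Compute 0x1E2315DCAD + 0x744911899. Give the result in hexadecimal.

0x2567A6F546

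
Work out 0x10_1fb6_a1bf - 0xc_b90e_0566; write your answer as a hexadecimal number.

Subtract column by column in base 16:
  f-6 → 9
  b-6 → 5
  1-5 → c (borrow)
  a-0-1 → 9
  6-e → 8 (borrow)
  b-0-1 → a
  f-9 → 6
  1-b → 6 (borrow)
  0-c-1 → 3 (borrow)
  1-0-1 → 0

0x366a89c59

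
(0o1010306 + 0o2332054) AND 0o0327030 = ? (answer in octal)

Add column by column in base 8, right to left:
  6+4 = 2 carry 1
  0+5+1 = 6
  3+0 = 3
  0+2 = 2
  1+3 = 4
  0+3 = 3
  1+2 = 3
Sum = 0o3342362; now AND with 0o0327030:
  3&0=0, 3&3=3, 4&2=0, 2&7=2, 3&0=0, 6&3=2, 2&0=0

0o302020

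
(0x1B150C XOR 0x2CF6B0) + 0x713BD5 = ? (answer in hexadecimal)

0xA91F91

First 0x1B150C XOR 0x2CF6B0 = 0x37E3BC.
Add column by column in base 16, right to left:
  C+5 = 1 carry 1
  B+D+1 = 9 carry 1
  3+B+1 = F
  E+3 = 1 carry 1
  7+1+1 = 9
  3+7 = A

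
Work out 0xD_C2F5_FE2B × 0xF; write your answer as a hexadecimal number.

0xCE6C69E485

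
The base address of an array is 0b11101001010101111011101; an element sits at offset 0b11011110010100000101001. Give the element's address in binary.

Add column by column in base 2, right to left:
  1+1 = 0 carry 1
  0+0+1 = 1
  1+0 = 1
  1+1 = 0 carry 1
  1+0+1 = 0 carry 1
  0+1+1 = 0 carry 1
  1+0+1 = 0 carry 1
  1+0+1 = 0 carry 1
  1+0+1 = 0 carry 1
  1+0+1 = 0 carry 1
  0+0+1 = 1
  1+1 = 0 carry 1
  0+0+1 = 1
  1+1 = 0 carry 1
  0+0+1 = 1
  1+0 = 1
  0+1 = 1
  0+1 = 1
  1+1 = 0 carry 1
  0+1+1 = 0 carry 1
  1+0+1 = 0 carry 1
  1+1+1 = 1 carry 1
  1+1+1 = 1 carry 1
  final carry 1

0b111000111101010000000110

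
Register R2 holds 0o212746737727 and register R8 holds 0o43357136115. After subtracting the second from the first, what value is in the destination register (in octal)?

0o147367601612

Subtract column by column in base 8:
  7-5 → 2
  2-1 → 1
  7-1 → 6
  7-6 → 1
  3-3 → 0
  7-1 → 6
  6-7 → 7 (borrow)
  4-5-1 → 6 (borrow)
  7-3-1 → 3
  2-3 → 7 (borrow)
  1-4-1 → 4 (borrow)
  2-0-1 → 1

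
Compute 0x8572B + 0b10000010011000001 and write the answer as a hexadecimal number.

0b10000010011000001 = 0x104C1 in hexadecimal.
Add column by column in base 16, right to left:
  B+1 = C
  2+C = E
  7+4 = B
  5+0 = 5
  8+1 = 9

0x95BEC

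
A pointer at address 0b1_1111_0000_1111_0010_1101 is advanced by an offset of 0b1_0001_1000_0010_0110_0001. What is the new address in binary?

Add column by column in base 2, right to left:
  1+1 = 0 carry 1
  0+0+1 = 1
  1+0 = 1
  1+0 = 1
  0+0 = 0
  1+1 = 0 carry 1
  0+1+1 = 0 carry 1
  0+0+1 = 1
  1+0 = 1
  1+1 = 0 carry 1
  1+0+1 = 0 carry 1
  1+0+1 = 0 carry 1
  0+0+1 = 1
  0+0 = 0
  0+0 = 0
  0+1 = 1
  1+1 = 0 carry 1
  1+0+1 = 0 carry 1
  1+0+1 = 0 carry 1
  1+0+1 = 0 carry 1
  1+1+1 = 1 carry 1
  final carry 1

0b1100001001000110001110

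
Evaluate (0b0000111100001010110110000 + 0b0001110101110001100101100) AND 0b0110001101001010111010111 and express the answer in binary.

0b10000001001000011010100

Add column by column in base 2, right to left:
  0+0 = 0
  0+0 = 0
  0+1 = 1
  0+1 = 1
  1+0 = 1
  1+1 = 0 carry 1
  0+0+1 = 1
  1+0 = 1
  1+1 = 0 carry 1
  0+1+1 = 0 carry 1
  1+0+1 = 0 carry 1
  0+0+1 = 1
  1+0 = 1
  0+1 = 1
  0+1 = 1
  0+1 = 1
  0+0 = 0
  1+1 = 0 carry 1
  1+0+1 = 0 carry 1
  1+1+1 = 1 carry 1
  1+1+1 = 1 carry 1
  0+1+1 = 0 carry 1
  final carry 1
Sum = 0b10110001111100011011100; now AND with 0b0110001101001010111010111:
  0010110001111100011011100
& 0110001101001010111010111
= 0010000001001000011010100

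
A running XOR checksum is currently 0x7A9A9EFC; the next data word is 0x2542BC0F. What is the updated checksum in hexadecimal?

XOR each hex digit independently (no carries):
  7^2=5, A^5=F, 9^4=D, A^2=8, 9^B=2, E^C=2, F^0=F, C^F=3

0x5FD822F3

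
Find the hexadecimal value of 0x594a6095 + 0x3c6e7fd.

0x5d114892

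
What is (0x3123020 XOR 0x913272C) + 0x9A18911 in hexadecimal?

0x13A2A01D

First 0x3123020 XOR 0x913272C = 0xA01170C.
Add column by column in base 16, right to left:
  C+1 = D
  0+1 = 1
  7+9 = 0 carry 1
  1+8+1 = A
  1+1 = 2
  0+A = A
  A+9 = 3 carry 1
  final carry 1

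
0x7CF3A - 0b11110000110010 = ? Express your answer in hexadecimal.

0x79308

0b11110000110010 = 0x3C32 in hexadecimal.
Subtract column by column in base 16:
  A-2 → 8
  3-3 → 0
  F-C → 3
  C-3 → 9
  7-0 → 7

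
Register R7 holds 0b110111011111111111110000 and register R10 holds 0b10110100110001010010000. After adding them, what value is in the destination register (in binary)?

0b1001110000110001010000000

Add column by column in base 2, right to left:
  0+0 = 0
  0+0 = 0
  0+0 = 0
  0+0 = 0
  1+1 = 0 carry 1
  1+0+1 = 0 carry 1
  1+0+1 = 0 carry 1
  1+1+1 = 1 carry 1
  1+0+1 = 0 carry 1
  1+1+1 = 1 carry 1
  1+0+1 = 0 carry 1
  1+0+1 = 0 carry 1
  1+0+1 = 0 carry 1
  1+1+1 = 1 carry 1
  1+1+1 = 1 carry 1
  1+0+1 = 0 carry 1
  1+0+1 = 0 carry 1
  0+1+1 = 0 carry 1
  1+0+1 = 0 carry 1
  1+1+1 = 1 carry 1
  1+1+1 = 1 carry 1
  0+0+1 = 1
  1+1 = 0 carry 1
  1+0+1 = 0 carry 1
  final carry 1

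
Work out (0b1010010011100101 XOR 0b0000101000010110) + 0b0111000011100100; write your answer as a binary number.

First 0b1010010011100101 XOR 0b0000101000010110 = 0b1010111011110011.
Add column by column in base 2, right to left:
  1+0 = 1
  1+0 = 1
  0+1 = 1
  0+0 = 0
  1+0 = 1
  1+1 = 0 carry 1
  1+1+1 = 1 carry 1
  1+1+1 = 1 carry 1
  0+0+1 = 1
  1+0 = 1
  1+0 = 1
  1+0 = 1
  0+1 = 1
  1+1 = 0 carry 1
  0+1+1 = 0 carry 1
  1+0+1 = 0 carry 1
  final carry 1

0b10001111111010111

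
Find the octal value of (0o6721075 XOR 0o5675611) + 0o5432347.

0o10607233

First 0o6721075 XOR 0o5675611 = 0o3154664.
Add column by column in base 8, right to left:
  4+7 = 3 carry 1
  6+4+1 = 3 carry 1
  6+3+1 = 2 carry 1
  4+2+1 = 7
  5+3 = 0 carry 1
  1+4+1 = 6
  3+5 = 0 carry 1
  final carry 1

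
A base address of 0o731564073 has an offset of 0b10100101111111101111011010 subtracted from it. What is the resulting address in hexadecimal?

0o731564073 = 0x766E83B in hexadecimal.
0b10100101111111101111011010 = 0x297FBDA in hexadecimal.
Subtract column by column in base 16:
  B-A → 1
  3-D → 6 (borrow)
  8-B-1 → C (borrow)
  E-F-1 → E (borrow)
  6-7-1 → E (borrow)
  6-9-1 → C (borrow)
  7-2-1 → 4

0x4CEEC61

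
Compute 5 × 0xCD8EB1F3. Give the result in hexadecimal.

Multiply each base-16 digit by 5, carrying:
  3×5 = 15 → write F
  F×5 = 75 → write B carry 4
  1×5+4 = 9 → write 9
  B×5 = 55 → write 7 carry 3
  E×5+3 = 73 → write 9 carry 4
  8×5+4 = 44 → write C carry 2
  D×5+2 = 67 → write 3 carry 4
  C×5+4 = 64 → write 0 carry 4
  remaining carry: 4

0x403C979BF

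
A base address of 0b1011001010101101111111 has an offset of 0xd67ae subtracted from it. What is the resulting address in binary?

0b111110100001111010001

0xd67ae = 0b11010110011110101110 in binary.
Subtract column by column in base 2:
  1-0 → 1
  1-1 → 0
  1-1 → 0
  1-1 → 0
  1-0 → 1
  1-1 → 0
  1-0 → 1
  0-1 → 1 (borrow)
  1-1-1 → 1 (borrow)
  1-1-1 → 1 (borrow)
  0-1-1 → 0 (borrow)
  1-0-1 → 0
  0-0 → 0
  1-1 → 0
  0-1 → 1 (borrow)
  1-0-1 → 0
  0-1 → 1 (borrow)
  0-0-1 → 1 (borrow)
  1-1-1 → 1 (borrow)
  1-1-1 → 1 (borrow)
  0-0-1 → 1 (borrow)
  1-0-1 → 0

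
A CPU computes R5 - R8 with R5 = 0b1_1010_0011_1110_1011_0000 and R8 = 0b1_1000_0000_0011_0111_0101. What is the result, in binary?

0b100011101100111011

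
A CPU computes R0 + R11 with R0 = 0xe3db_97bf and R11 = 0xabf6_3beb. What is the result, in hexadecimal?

Add column by column in base 16, right to left:
  f+b = a carry 1
  b+e+1 = a carry 1
  7+b+1 = 3 carry 1
  9+3+1 = d
  b+6 = 1 carry 1
  d+f+1 = d carry 1
  3+b+1 = f
  e+a = 8 carry 1
  final carry 1

0x18fd1d3aa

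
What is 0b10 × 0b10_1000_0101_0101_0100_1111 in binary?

Multiply each base-2 digit by 2, carrying:
  1×2 = 2 → write 0 carry 1
  1×2+1 = 3 → write 1 carry 1
  1×2+1 = 3 → write 1 carry 1
  1×2+1 = 3 → write 1 carry 1
  0×2+1 = 1 → write 1
  0×2 = 0 → write 0
  1×2 = 2 → write 0 carry 1
  0×2+1 = 1 → write 1
  1×2 = 2 → write 0 carry 1
  0×2+1 = 1 → write 1
  1×2 = 2 → write 0 carry 1
  0×2+1 = 1 → write 1
  1×2 = 2 → write 0 carry 1
  0×2+1 = 1 → write 1
  1×2 = 2 → write 0 carry 1
  0×2+1 = 1 → write 1
  0×2 = 0 → write 0
  0×2 = 0 → write 0
  0×2 = 0 → write 0
  1×2 = 2 → write 0 carry 1
  0×2+1 = 1 → write 1
  1×2 = 2 → write 0 carry 1
  remaining carry: 1

0b10100001010101010011110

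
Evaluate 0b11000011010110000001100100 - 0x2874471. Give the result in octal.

0o41415763

0b11000011010110000001100100 = 0o303260144 in octal.
0x2874471 = 0o241642161 in octal.
Subtract column by column in base 8:
  4-1 → 3
  4-6 → 6 (borrow)
  1-1-1 → 7 (borrow)
  0-2-1 → 5 (borrow)
  6-4-1 → 1
  2-6 → 4 (borrow)
  3-1-1 → 1
  0-4 → 4 (borrow)
  3-2-1 → 0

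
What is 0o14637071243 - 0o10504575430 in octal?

0o4132273613

Subtract column by column in base 8:
  3-0 → 3
  4-3 → 1
  2-4 → 6 (borrow)
  1-5-1 → 3 (borrow)
  7-7-1 → 7 (borrow)
  0-5-1 → 2 (borrow)
  7-4-1 → 2
  3-0 → 3
  6-5 → 1
  4-0 → 4
  1-1 → 0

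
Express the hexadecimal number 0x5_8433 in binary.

Expand each hex digit to 4 bits: 5=0101 8=1000 4=0100 3=0011 3=0011.

0b1011000010000110011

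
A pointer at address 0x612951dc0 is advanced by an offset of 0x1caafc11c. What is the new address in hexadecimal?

Add column by column in base 16, right to left:
  0+c = c
  c+1 = d
  d+1 = e
  1+c = d
  5+f = 4 carry 1
  9+a+1 = 4 carry 1
  2+a+1 = d
  1+c = d
  6+1 = 7

0x7dd44dedc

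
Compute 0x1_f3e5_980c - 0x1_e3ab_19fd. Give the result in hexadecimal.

0x103a7e0f

Subtract column by column in base 16:
  c-d → f (borrow)
  0-f-1 → 0 (borrow)
  8-9-1 → e (borrow)
  9-1-1 → 7
  5-b → a (borrow)
  e-a-1 → 3
  3-3 → 0
  f-e → 1
  1-1 → 0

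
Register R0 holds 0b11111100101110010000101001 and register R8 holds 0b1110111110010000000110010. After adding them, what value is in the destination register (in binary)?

0b101110100100000010001011011

Add column by column in base 2, right to left:
  1+0 = 1
  0+1 = 1
  0+0 = 0
  1+0 = 1
  0+1 = 1
  1+1 = 0 carry 1
  0+0+1 = 1
  0+0 = 0
  0+0 = 0
  0+0 = 0
  1+0 = 1
  0+0 = 0
  0+0 = 0
  1+1 = 0 carry 1
  1+0+1 = 0 carry 1
  1+0+1 = 0 carry 1
  0+1+1 = 0 carry 1
  1+1+1 = 1 carry 1
  0+1+1 = 0 carry 1
  0+1+1 = 0 carry 1
  1+1+1 = 1 carry 1
  1+0+1 = 0 carry 1
  1+1+1 = 1 carry 1
  1+1+1 = 1 carry 1
  1+1+1 = 1 carry 1
  1+0+1 = 0 carry 1
  final carry 1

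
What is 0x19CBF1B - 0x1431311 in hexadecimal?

0x59AC0A

Subtract column by column in base 16:
  B-1 → A
  1-1 → 0
  F-3 → C
  B-1 → A
  C-3 → 9
  9-4 → 5
  1-1 → 0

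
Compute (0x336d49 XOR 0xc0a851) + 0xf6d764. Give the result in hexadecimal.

First 0x336d49 XOR 0xc0a851 = 0xf3c518.
Add column by column in base 16, right to left:
  8+4 = c
  1+6 = 7
  5+7 = c
  c+d = 9 carry 1
  3+6+1 = a
  f+f = e carry 1
  final carry 1

0x1ea9c7c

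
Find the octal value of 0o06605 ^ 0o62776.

0o64173

XOR each oct digit independently (no carries):
  0^6=6, 6^2=4, 6^7=1, 0^7=7, 5^6=3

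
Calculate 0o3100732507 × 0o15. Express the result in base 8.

0o50514032233

Multiply each base-8 digit by 13, carrying:
  7×13 = 91 → write 3 carry 11
  0×13+11 = 11 → write 3 carry 1
  5×13+1 = 66 → write 2 carry 8
  2×13+8 = 34 → write 2 carry 4
  3×13+4 = 43 → write 3 carry 5
  7×13+5 = 96 → write 0 carry 12
  0×13+12 = 12 → write 4 carry 1
  0×13+1 = 1 → write 1
  1×13 = 13 → write 5 carry 1
  3×13+1 = 40 → write 0 carry 5
  remaining carry: 5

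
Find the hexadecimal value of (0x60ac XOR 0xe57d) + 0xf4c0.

First 0x60ac XOR 0xe57d = 0x85d1.
Add column by column in base 16, right to left:
  1+0 = 1
  d+c = 9 carry 1
  5+4+1 = a
  8+f = 7 carry 1
  final carry 1

0x17a91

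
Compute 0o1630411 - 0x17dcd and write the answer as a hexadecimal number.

0x5b33c

0o1630411 = 0x73109 in hexadecimal.
Subtract column by column in base 16:
  9-d → c (borrow)
  0-c-1 → 3 (borrow)
  1-d-1 → 3 (borrow)
  3-7-1 → b (borrow)
  7-1-1 → 5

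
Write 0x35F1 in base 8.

0o32761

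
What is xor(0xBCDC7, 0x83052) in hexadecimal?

0x3FD95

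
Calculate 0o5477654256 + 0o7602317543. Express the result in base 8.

Add column by column in base 8, right to left:
  6+3 = 1 carry 1
  5+4+1 = 2 carry 1
  2+5+1 = 0 carry 1
  4+7+1 = 4 carry 1
  5+1+1 = 7
  6+3 = 1 carry 1
  7+2+1 = 2 carry 1
  7+0+1 = 0 carry 1
  4+6+1 = 3 carry 1
  5+7+1 = 5 carry 1
  final carry 1

0o15302174021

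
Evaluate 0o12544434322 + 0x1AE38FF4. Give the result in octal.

0o16035344306

0x1AE38FF4 = 0o3270707764 in octal.
Add column by column in base 8, right to left:
  2+4 = 6
  2+6 = 0 carry 1
  3+7+1 = 3 carry 1
  4+7+1 = 4 carry 1
  3+0+1 = 4
  4+7 = 3 carry 1
  4+0+1 = 5
  4+7 = 3 carry 1
  5+2+1 = 0 carry 1
  2+3+1 = 6
  1+0 = 1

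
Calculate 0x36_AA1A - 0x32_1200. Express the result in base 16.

0x4981A

Subtract column by column in base 16:
  A-0 → A
  1-0 → 1
  A-2 → 8
  A-1 → 9
  6-2 → 4
  3-3 → 0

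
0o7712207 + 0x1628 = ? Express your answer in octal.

0o7725257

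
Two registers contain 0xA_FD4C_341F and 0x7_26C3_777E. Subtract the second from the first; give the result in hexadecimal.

0x3D688BCA1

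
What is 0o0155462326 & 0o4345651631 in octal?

AND each oct digit independently (no carries):
  0&4=0, 1&3=1, 5&4=4, 5&5=5, 4&6=4, 6&5=4, 2&1=0, 3&6=2, 2&3=2, 6&1=0

0o0145440220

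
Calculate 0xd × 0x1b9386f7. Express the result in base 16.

0x1667dda8b

Multiply each base-16 digit by 13, carrying:
  7×13 = 91 → write b carry 5
  f×13+5 = 200 → write 8 carry 12
  6×13+12 = 90 → write a carry 5
  8×13+5 = 109 → write d carry 6
  3×13+6 = 45 → write d carry 2
  9×13+2 = 119 → write 7 carry 7
  b×13+7 = 150 → write 6 carry 9
  1×13+9 = 22 → write 6 carry 1
  remaining carry: 1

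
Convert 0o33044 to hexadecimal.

0x3624

Each octal digit is 3 bits: 3=011 3=011 0=000 4=100 4=100.
Group the bits into nibbles: 0011 0110 0010 0100 → 3624.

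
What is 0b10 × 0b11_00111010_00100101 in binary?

0b1100111010001001010

Multiply each base-2 digit by 2, carrying:
  1×2 = 2 → write 0 carry 1
  0×2+1 = 1 → write 1
  1×2 = 2 → write 0 carry 1
  0×2+1 = 1 → write 1
  0×2 = 0 → write 0
  1×2 = 2 → write 0 carry 1
  0×2+1 = 1 → write 1
  0×2 = 0 → write 0
  0×2 = 0 → write 0
  1×2 = 2 → write 0 carry 1
  0×2+1 = 1 → write 1
  1×2 = 2 → write 0 carry 1
  1×2+1 = 3 → write 1 carry 1
  1×2+1 = 3 → write 1 carry 1
  0×2+1 = 1 → write 1
  0×2 = 0 → write 0
  1×2 = 2 → write 0 carry 1
  1×2+1 = 3 → write 1 carry 1
  remaining carry: 1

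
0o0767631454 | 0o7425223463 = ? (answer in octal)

0o7767633477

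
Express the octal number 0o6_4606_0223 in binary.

Each octal digit is 3 bits: 6=110 4=100 6=110 0=000 6=110 0=000 2=010 2=010 3=011.

0b110100110000110000010010011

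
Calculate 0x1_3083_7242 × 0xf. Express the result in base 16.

Multiply each base-16 digit by 15, carrying:
  2×15 = 30 → write e carry 1
  4×15+1 = 61 → write d carry 3
  2×15+3 = 33 → write 1 carry 2
  7×15+2 = 107 → write b carry 6
  3×15+6 = 51 → write 3 carry 3
  8×15+3 = 123 → write b carry 7
  0×15+7 = 7 → write 7
  3×15 = 45 → write d carry 2
  1×15+2 = 17 → write 1 carry 1
  remaining carry: 1

0x11d7b3b1de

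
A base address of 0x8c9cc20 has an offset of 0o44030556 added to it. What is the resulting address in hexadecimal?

0o44030556 = 0x90316e in hexadecimal.
Add column by column in base 16, right to left:
  0+e = e
  2+6 = 8
  c+1 = d
  c+3 = f
  9+0 = 9
  c+9 = 5 carry 1
  8+0+1 = 9

0x959fd8e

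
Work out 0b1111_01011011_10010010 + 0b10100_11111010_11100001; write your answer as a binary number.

Add column by column in base 2, right to left:
  0+1 = 1
  1+0 = 1
  0+0 = 0
  0+0 = 0
  1+0 = 1
  0+1 = 1
  0+1 = 1
  1+1 = 0 carry 1
  1+0+1 = 0 carry 1
  1+1+1 = 1 carry 1
  0+0+1 = 1
  1+1 = 0 carry 1
  1+1+1 = 1 carry 1
  0+1+1 = 0 carry 1
  1+1+1 = 1 carry 1
  0+1+1 = 0 carry 1
  1+0+1 = 0 carry 1
  1+0+1 = 0 carry 1
  1+1+1 = 1 carry 1
  1+0+1 = 0 carry 1
  0+1+1 = 0 carry 1
  final carry 1

0b1001000101011001110011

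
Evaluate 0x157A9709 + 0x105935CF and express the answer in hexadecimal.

Add column by column in base 16, right to left:
  9+F = 8 carry 1
  0+C+1 = D
  7+5 = C
  9+3 = C
  A+9 = 3 carry 1
  7+5+1 = D
  5+0 = 5
  1+1 = 2

0x25D3CCD8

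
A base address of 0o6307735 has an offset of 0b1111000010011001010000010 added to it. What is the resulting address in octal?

0b1111000010011001010000010 = 0o170231202 in octal.
Add column by column in base 8, right to left:
  5+2 = 7
  3+0 = 3
  7+2 = 1 carry 1
  7+1+1 = 1 carry 1
  0+3+1 = 4
  3+2 = 5
  6+0 = 6
  0+7 = 7
  0+1 = 1

0o176541137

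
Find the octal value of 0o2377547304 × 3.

Multiply each base-8 digit by 3, carrying:
  4×3 = 12 → write 4 carry 1
  0×3+1 = 1 → write 1
  3×3 = 9 → write 1 carry 1
  7×3+1 = 22 → write 6 carry 2
  4×3+2 = 14 → write 6 carry 1
  5×3+1 = 16 → write 0 carry 2
  7×3+2 = 23 → write 7 carry 2
  7×3+2 = 23 → write 7 carry 2
  3×3+2 = 11 → write 3 carry 1
  2×3+1 = 7 → write 7

0o7377066114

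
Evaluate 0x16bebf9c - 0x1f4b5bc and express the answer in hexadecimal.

0x14ca09e0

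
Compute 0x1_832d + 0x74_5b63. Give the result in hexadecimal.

Add column by column in base 16, right to left:
  d+3 = 0 carry 1
  2+6+1 = 9
  3+b = e
  8+5 = d
  1+4 = 5
  0+7 = 7

0x75de90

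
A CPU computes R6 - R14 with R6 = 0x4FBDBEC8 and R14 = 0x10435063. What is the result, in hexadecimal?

0x3F7A6E65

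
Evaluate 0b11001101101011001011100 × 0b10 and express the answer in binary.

Multiply each base-2 digit by 2, carrying:
  0×2 = 0 → write 0
  0×2 = 0 → write 0
  1×2 = 2 → write 0 carry 1
  1×2+1 = 3 → write 1 carry 1
  1×2+1 = 3 → write 1 carry 1
  0×2+1 = 1 → write 1
  1×2 = 2 → write 0 carry 1
  0×2+1 = 1 → write 1
  0×2 = 0 → write 0
  1×2 = 2 → write 0 carry 1
  1×2+1 = 3 → write 1 carry 1
  0×2+1 = 1 → write 1
  1×2 = 2 → write 0 carry 1
  0×2+1 = 1 → write 1
  1×2 = 2 → write 0 carry 1
  1×2+1 = 3 → write 1 carry 1
  0×2+1 = 1 → write 1
  1×2 = 2 → write 0 carry 1
  1×2+1 = 3 → write 1 carry 1
  0×2+1 = 1 → write 1
  0×2 = 0 → write 0
  1×2 = 2 → write 0 carry 1
  1×2+1 = 3 → write 1 carry 1
  remaining carry: 1

0b110011011010110010111000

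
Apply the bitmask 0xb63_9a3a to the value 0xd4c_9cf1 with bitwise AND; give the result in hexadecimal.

0x9409830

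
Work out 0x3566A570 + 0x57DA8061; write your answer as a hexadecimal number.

Add column by column in base 16, right to left:
  0+1 = 1
  7+6 = D
  5+0 = 5
  A+8 = 2 carry 1
  6+A+1 = 1 carry 1
  6+D+1 = 4 carry 1
  5+7+1 = D
  3+5 = 8

0x8D4125D1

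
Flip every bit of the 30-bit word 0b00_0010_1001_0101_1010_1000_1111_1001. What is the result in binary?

0b111101011010100101011100000110

Invert each bit: 000010100101011010100011111001 → 111101011010100101011100000110.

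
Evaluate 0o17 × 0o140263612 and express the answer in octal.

Multiply each base-8 digit by 15, carrying:
  2×15 = 30 → write 6 carry 3
  1×15+3 = 18 → write 2 carry 2
  6×15+2 = 92 → write 4 carry 11
  3×15+11 = 56 → write 0 carry 7
  6×15+7 = 97 → write 1 carry 12
  2×15+12 = 42 → write 2 carry 5
  0×15+5 = 5 → write 5
  4×15 = 60 → write 4 carry 7
  1×15+7 = 22 → write 6 carry 2
  remaining carry: 2

0o2645210426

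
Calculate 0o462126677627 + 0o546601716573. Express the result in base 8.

0o1230730616422

Add column by column in base 8, right to left:
  7+3 = 2 carry 1
  2+7+1 = 2 carry 1
  6+5+1 = 4 carry 1
  7+6+1 = 6 carry 1
  7+1+1 = 1 carry 1
  6+7+1 = 6 carry 1
  6+1+1 = 0 carry 1
  2+0+1 = 3
  1+6 = 7
  2+6 = 0 carry 1
  6+4+1 = 3 carry 1
  4+5+1 = 2 carry 1
  final carry 1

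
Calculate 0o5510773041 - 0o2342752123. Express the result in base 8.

0o3146020716

Subtract column by column in base 8:
  1-3 → 6 (borrow)
  4-2-1 → 1
  0-1 → 7 (borrow)
  3-2-1 → 0
  7-5 → 2
  7-7 → 0
  0-2 → 6 (borrow)
  1-4-1 → 4 (borrow)
  5-3-1 → 1
  5-2 → 3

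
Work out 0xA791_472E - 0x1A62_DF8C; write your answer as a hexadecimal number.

Subtract column by column in base 16:
  E-C → 2
  2-8 → A (borrow)
  7-F-1 → 7 (borrow)
  4-D-1 → 6 (borrow)
  1-2-1 → E (borrow)
  9-6-1 → 2
  7-A → D (borrow)
  A-1-1 → 8

0x8D2E67A2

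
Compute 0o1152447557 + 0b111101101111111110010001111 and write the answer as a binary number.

0b10001011000100100101111111110

0o1152447557 = 0b1001101010100100111101101111 in binary.
Add column by column in base 2, right to left:
  1+1 = 0 carry 1
  1+1+1 = 1 carry 1
  1+1+1 = 1 carry 1
  1+1+1 = 1 carry 1
  0+0+1 = 1
  1+0 = 1
  1+0 = 1
  0+1 = 1
  1+0 = 1
  1+0 = 1
  1+1 = 0 carry 1
  1+1+1 = 1 carry 1
  0+1+1 = 0 carry 1
  0+1+1 = 0 carry 1
  1+1+1 = 1 carry 1
  0+1+1 = 0 carry 1
  0+1+1 = 0 carry 1
  1+1+1 = 1 carry 1
  0+1+1 = 0 carry 1
  1+0+1 = 0 carry 1
  0+1+1 = 0 carry 1
  1+1+1 = 1 carry 1
  0+0+1 = 1
  1+1 = 0 carry 1
  1+1+1 = 1 carry 1
  0+1+1 = 0 carry 1
  0+1+1 = 0 carry 1
  1+0+1 = 0 carry 1
  final carry 1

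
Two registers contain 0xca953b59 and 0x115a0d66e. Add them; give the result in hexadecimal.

0x1e03611c7

Add column by column in base 16, right to left:
  9+e = 7 carry 1
  5+6+1 = c
  b+6 = 1 carry 1
  3+d+1 = 1 carry 1
  5+0+1 = 6
  9+a = 3 carry 1
  a+5+1 = 0 carry 1
  c+1+1 = e
  0+1 = 1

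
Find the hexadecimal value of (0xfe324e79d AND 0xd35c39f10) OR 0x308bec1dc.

0xfe324e79d AND 0xd35c39f10 = 0xd21008710.
Then OR with 0x308bec1dc.

0xf29bec7dc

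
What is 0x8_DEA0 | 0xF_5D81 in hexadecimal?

0xFDFA1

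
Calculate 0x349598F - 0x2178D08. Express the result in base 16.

0x131CC87

Subtract column by column in base 16:
  F-8 → 7
  8-0 → 8
  9-D → C (borrow)
  5-8-1 → C (borrow)
  9-7-1 → 1
  4-1 → 3
  3-2 → 1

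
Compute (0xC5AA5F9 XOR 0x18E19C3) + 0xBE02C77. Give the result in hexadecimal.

0x19B4E8B1

First 0xC5AA5F9 XOR 0x18E19C3 = 0xDD4BC3A.
Add column by column in base 16, right to left:
  A+7 = 1 carry 1
  3+7+1 = B
  C+C = 8 carry 1
  B+2+1 = E
  4+0 = 4
  D+E = B carry 1
  D+B+1 = 9 carry 1
  final carry 1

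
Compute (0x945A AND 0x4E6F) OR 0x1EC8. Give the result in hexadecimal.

0x1ECA

0x945A AND 0x4E6F = 0x044A.
Then OR with 0x1EC8.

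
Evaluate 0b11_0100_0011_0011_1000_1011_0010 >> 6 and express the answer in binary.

0b11010000110011100010

Right shift by 6: drop the 6 least-significant bits.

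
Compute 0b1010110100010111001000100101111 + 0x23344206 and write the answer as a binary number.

0b1111001101111111101001100110101

0x23344206 = 0b100011001101000100001000000110 in binary.
Add column by column in base 2, right to left:
  1+0 = 1
  1+1 = 0 carry 1
  1+1+1 = 1 carry 1
  1+0+1 = 0 carry 1
  0+0+1 = 1
  1+0 = 1
  0+0 = 0
  0+0 = 0
  1+0 = 1
  0+1 = 1
  0+0 = 0
  0+0 = 0
  1+0 = 1
  0+0 = 0
  0+1 = 1
  1+0 = 1
  1+0 = 1
  1+0 = 1
  0+1 = 1
  1+0 = 1
  0+1 = 1
  0+1 = 1
  0+0 = 0
  1+0 = 1
  0+1 = 1
  1+1 = 0 carry 1
  1+0+1 = 0 carry 1
  0+0+1 = 1
  1+0 = 1
  0+1 = 1
  1+0 = 1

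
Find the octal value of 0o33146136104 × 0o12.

Multiply each base-8 digit by 10, carrying:
  4×10 = 40 → write 0 carry 5
  0×10+5 = 5 → write 5
  1×10 = 10 → write 2 carry 1
  6×10+1 = 61 → write 5 carry 7
  3×10+7 = 37 → write 5 carry 4
  1×10+4 = 14 → write 6 carry 1
  6×10+1 = 61 → write 5 carry 7
  4×10+7 = 47 → write 7 carry 5
  1×10+5 = 15 → write 7 carry 1
  3×10+1 = 31 → write 7 carry 3
  3×10+3 = 33 → write 1 carry 4
  remaining carry: 4

0o417775655250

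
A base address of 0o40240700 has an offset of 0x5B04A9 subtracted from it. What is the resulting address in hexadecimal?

0x263D17

0o40240700 = 0x8141C0 in hexadecimal.
Subtract column by column in base 16:
  0-9 → 7 (borrow)
  C-A-1 → 1
  1-4 → D (borrow)
  4-0-1 → 3
  1-B → 6 (borrow)
  8-5-1 → 2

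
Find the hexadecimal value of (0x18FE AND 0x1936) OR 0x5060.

0x18FE AND 0x1936 = 0x1836.
Then OR with 0x5060.

0x5876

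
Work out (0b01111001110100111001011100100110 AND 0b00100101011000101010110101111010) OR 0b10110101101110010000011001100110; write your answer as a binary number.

0b10110101111110111000011101100110

0b01111001110100111001011100100110 AND 0b00100101011000101010110101111010 = 0b00100001010000101000010100100010.
Then OR with 0b10110101101110010000011001100110.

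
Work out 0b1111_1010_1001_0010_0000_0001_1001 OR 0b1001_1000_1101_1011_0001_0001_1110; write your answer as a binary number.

0b1111101011011011000100011111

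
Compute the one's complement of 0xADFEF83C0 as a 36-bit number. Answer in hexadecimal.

Each hex digit d becomes F−d:
  A→5, D→2, F→0, E→1, F→0, 8→7, 3→C, C→3, 0→F

0x520107C3F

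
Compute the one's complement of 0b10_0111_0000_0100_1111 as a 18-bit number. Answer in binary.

Invert each bit: 100111000001001111 → 011000111110110000.

0b011000111110110000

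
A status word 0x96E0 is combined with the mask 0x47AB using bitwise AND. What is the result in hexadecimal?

AND each hex digit independently (no carries):
  9&4=0, 6&7=6, E&A=A, 0&B=0

0x06A0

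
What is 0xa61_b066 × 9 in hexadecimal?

0x5d6f3396

Multiply each base-16 digit by 9, carrying:
  6×9 = 54 → write 6 carry 3
  6×9+3 = 57 → write 9 carry 3
  0×9+3 = 3 → write 3
  b×9 = 99 → write 3 carry 6
  1×9+6 = 15 → write f
  6×9 = 54 → write 6 carry 3
  a×9+3 = 93 → write d carry 5
  remaining carry: 5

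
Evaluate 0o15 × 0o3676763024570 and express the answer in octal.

0o62262527415430

Multiply each base-8 digit by 13, carrying:
  0×13 = 0 → write 0
  7×13 = 91 → write 3 carry 11
  5×13+11 = 76 → write 4 carry 9
  4×13+9 = 61 → write 5 carry 7
  2×13+7 = 33 → write 1 carry 4
  0×13+4 = 4 → write 4
  3×13 = 39 → write 7 carry 4
  6×13+4 = 82 → write 2 carry 10
  7×13+10 = 101 → write 5 carry 12
  6×13+12 = 90 → write 2 carry 11
  7×13+11 = 102 → write 6 carry 12
  6×13+12 = 90 → write 2 carry 11
  3×13+11 = 50 → write 2 carry 6
  remaining carry: 6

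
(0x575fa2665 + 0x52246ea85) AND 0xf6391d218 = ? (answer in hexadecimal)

0xa00011008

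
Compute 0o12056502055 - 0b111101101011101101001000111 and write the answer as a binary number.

0b1001001000001001010100111100110

0o12056502055 = 0b1010000101110101000010000101101 in binary.
Subtract column by column in base 2:
  1-1 → 0
  0-1 → 1 (borrow)
  1-1-1 → 1 (borrow)
  1-0-1 → 0
  0-0 → 0
  1-0 → 1
  0-1 → 1 (borrow)
  0-0-1 → 1 (borrow)
  0-0-1 → 1 (borrow)
  0-1-1 → 0 (borrow)
  1-0-1 → 0
  0-1 → 1 (borrow)
  0-1-1 → 0 (borrow)
  0-0-1 → 1 (borrow)
  0-1-1 → 0 (borrow)
  1-1-1 → 1 (borrow)
  0-1-1 → 0 (borrow)
  1-0-1 → 0
  0-1 → 1 (borrow)
  1-0-1 → 0
  1-1 → 0
  1-1 → 0
  0-0 → 0
  1-1 → 0
  0-1 → 1 (borrow)
  0-1-1 → 0 (borrow)
  0-1-1 → 0 (borrow)
  0-0-1 → 1 (borrow)
  1-0-1 → 0
  0-0 → 0
  1-0 → 1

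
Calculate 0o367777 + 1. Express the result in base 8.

0o370000

The trailing 4 digits are 7 (max in base 8), so adding 1 cascades: they roll to 0 and the next digit up increments.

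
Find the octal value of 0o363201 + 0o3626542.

0o4211743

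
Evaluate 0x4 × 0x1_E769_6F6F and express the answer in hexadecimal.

0x79DA5BDBC

Multiply each base-16 digit by 4, carrying:
  F×4 = 60 → write C carry 3
  6×4+3 = 27 → write B carry 1
  F×4+1 = 61 → write D carry 3
  6×4+3 = 27 → write B carry 1
  9×4+1 = 37 → write 5 carry 2
  6×4+2 = 26 → write A carry 1
  7×4+1 = 29 → write D carry 1
  E×4+1 = 57 → write 9 carry 3
  1×4+3 = 7 → write 7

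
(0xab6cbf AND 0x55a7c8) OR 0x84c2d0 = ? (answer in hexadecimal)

0xab6cbf AND 0x55a7c8 = 0x012488.
Then OR with 0x84c2d0.

0x85e6d8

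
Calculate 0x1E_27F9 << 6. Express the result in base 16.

6 bits is not a whole number of base-16 digits; in binary: 111100010011111111001 << 6 = 111100010011111111001000000.

0x789FE40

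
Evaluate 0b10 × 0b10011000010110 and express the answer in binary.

Multiply each base-2 digit by 2, carrying:
  0×2 = 0 → write 0
  1×2 = 2 → write 0 carry 1
  1×2+1 = 3 → write 1 carry 1
  0×2+1 = 1 → write 1
  1×2 = 2 → write 0 carry 1
  0×2+1 = 1 → write 1
  0×2 = 0 → write 0
  0×2 = 0 → write 0
  0×2 = 0 → write 0
  1×2 = 2 → write 0 carry 1
  1×2+1 = 3 → write 1 carry 1
  0×2+1 = 1 → write 1
  0×2 = 0 → write 0
  1×2 = 2 → write 0 carry 1
  remaining carry: 1

0b100110000101100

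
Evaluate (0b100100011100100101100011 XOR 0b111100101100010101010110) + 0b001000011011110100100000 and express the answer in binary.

First 0b100100011100100101100011 XOR 0b111100101100010101010110 = 0b011000110000110000110101.
Add column by column in base 2, right to left:
  1+0 = 1
  0+0 = 0
  1+0 = 1
  0+0 = 0
  1+0 = 1
  1+1 = 0 carry 1
  0+0+1 = 1
  0+0 = 0
  0+1 = 1
  0+0 = 0
  1+1 = 0 carry 1
  1+1+1 = 1 carry 1
  0+1+1 = 0 carry 1
  0+1+1 = 0 carry 1
  0+0+1 = 1
  0+1 = 1
  1+1 = 0 carry 1
  1+0+1 = 0 carry 1
  0+0+1 = 1
  0+0 = 0
  0+0 = 0
  1+1 = 0 carry 1
  1+0+1 = 0 carry 1
  final carry 1

0b100001001100100101010101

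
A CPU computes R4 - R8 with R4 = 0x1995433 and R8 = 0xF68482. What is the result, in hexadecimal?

Subtract column by column in base 16:
  3-2 → 1
  3-8 → B (borrow)
  4-4-1 → F (borrow)
  5-8-1 → C (borrow)
  9-6-1 → 2
  9-F → A (borrow)
  1-0-1 → 0

0xA2CFB1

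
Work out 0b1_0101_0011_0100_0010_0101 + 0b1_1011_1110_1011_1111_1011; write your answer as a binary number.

Add column by column in base 2, right to left:
  1+1 = 0 carry 1
  0+1+1 = 0 carry 1
  1+0+1 = 0 carry 1
  0+1+1 = 0 carry 1
  0+1+1 = 0 carry 1
  1+1+1 = 1 carry 1
  0+1+1 = 0 carry 1
  0+1+1 = 0 carry 1
  0+1+1 = 0 carry 1
  0+1+1 = 0 carry 1
  1+0+1 = 0 carry 1
  0+1+1 = 0 carry 1
  1+0+1 = 0 carry 1
  1+1+1 = 1 carry 1
  0+1+1 = 0 carry 1
  0+1+1 = 0 carry 1
  1+1+1 = 1 carry 1
  0+1+1 = 0 carry 1
  1+0+1 = 0 carry 1
  0+1+1 = 0 carry 1
  1+1+1 = 1 carry 1
  final carry 1

0b1100010010000000100000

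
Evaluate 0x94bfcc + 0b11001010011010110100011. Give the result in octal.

0o76372557

0x94bfcc = 0o45137714 in octal.
0b11001010011010110100011 = 0o31232643 in octal.
Add column by column in base 8, right to left:
  4+3 = 7
  1+4 = 5
  7+6 = 5 carry 1
  7+2+1 = 2 carry 1
  3+3+1 = 7
  1+2 = 3
  5+1 = 6
  4+3 = 7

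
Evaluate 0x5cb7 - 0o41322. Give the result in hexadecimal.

0x19e5

0o41322 = 0x42d2 in hexadecimal.
Subtract column by column in base 16:
  7-2 → 5
  b-d → e (borrow)
  c-2-1 → 9
  5-4 → 1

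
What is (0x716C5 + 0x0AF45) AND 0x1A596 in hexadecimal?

0x18402

Add column by column in base 16, right to left:
  5+5 = A
  C+4 = 0 carry 1
  6+F+1 = 6 carry 1
  1+A+1 = C
  7+0 = 7
Sum = 0x7C60A; now AND with 0x1A596:
  7&1=1, C&A=8, 6&5=4, 0&9=0, A&6=2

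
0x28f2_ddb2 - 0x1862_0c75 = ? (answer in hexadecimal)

0x1090d13d

Subtract column by column in base 16:
  2-5 → d (borrow)
  b-7-1 → 3
  d-c → 1
  d-0 → d
  2-2 → 0
  f-6 → 9
  8-8 → 0
  2-1 → 1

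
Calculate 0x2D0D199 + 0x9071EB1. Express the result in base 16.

0xBD7F04A

Add column by column in base 16, right to left:
  9+1 = A
  9+B = 4 carry 1
  1+E+1 = 0 carry 1
  D+1+1 = F
  0+7 = 7
  D+0 = D
  2+9 = B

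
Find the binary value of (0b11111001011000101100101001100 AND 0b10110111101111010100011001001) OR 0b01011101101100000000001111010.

0b11111101101100000100001111010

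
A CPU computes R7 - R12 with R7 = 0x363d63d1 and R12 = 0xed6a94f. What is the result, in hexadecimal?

0x2766ba82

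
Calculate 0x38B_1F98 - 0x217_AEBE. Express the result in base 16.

Subtract column by column in base 16:
  8-E → A (borrow)
  9-B-1 → D (borrow)
  F-E-1 → 0
  1-A → 7 (borrow)
  B-7-1 → 3
  8-1 → 7
  3-2 → 1

0x17370DA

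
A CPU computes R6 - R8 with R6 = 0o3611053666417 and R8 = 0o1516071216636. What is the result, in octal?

0o2072762447561

Subtract column by column in base 8:
  7-6 → 1
  1-3 → 6 (borrow)
  4-6-1 → 5 (borrow)
  6-6-1 → 7 (borrow)
  6-1-1 → 4
  6-2 → 4
  3-1 → 2
  5-7 → 6 (borrow)
  0-0-1 → 7 (borrow)
  1-6-1 → 2 (borrow)
  1-1-1 → 7 (borrow)
  6-5-1 → 0
  3-1 → 2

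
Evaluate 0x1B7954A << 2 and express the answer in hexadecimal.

0x6DE5528

2 bits is not a whole number of base-16 digits; in binary: 1101101111001010101001010 << 2 = 110110111100101010100101000.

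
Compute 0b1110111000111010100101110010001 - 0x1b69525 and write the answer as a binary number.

0x1b69525 = 0b1101101101001010100100101 in binary.
Subtract column by column in base 2:
  1-1 → 0
  0-0 → 0
  0-1 → 1 (borrow)
  0-0-1 → 1 (borrow)
  1-0-1 → 0
  0-1 → 1 (borrow)
  0-0-1 → 1 (borrow)
  1-0-1 → 0
  1-1 → 0
  1-0 → 1
  0-1 → 1 (borrow)
  1-0-1 → 0
  0-1 → 1 (borrow)
  0-0-1 → 1 (borrow)
  1-0-1 → 0
  0-1 → 1 (borrow)
  1-0-1 → 0
  0-1 → 1 (borrow)
  1-1-1 → 1 (borrow)
  1-0-1 → 0
  1-1 → 0
  0-1 → 1 (borrow)
  0-0-1 → 1 (borrow)
  0-1-1 → 0 (borrow)
  1-1-1 → 1 (borrow)
  1-0-1 → 0
  1-0 → 1
  0-0 → 0
  1-0 → 1
  1-0 → 1
  1-0 → 1

0b1110101011001101011011001101100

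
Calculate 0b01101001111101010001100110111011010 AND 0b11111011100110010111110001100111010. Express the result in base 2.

AND bit by bit (1 only where both bits are 1):
  01101001111101010001100110111011010
& 11111011100110010111110001100111010
= 01101001100100010001100000100011010

0b01101001100100010001100000100011010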